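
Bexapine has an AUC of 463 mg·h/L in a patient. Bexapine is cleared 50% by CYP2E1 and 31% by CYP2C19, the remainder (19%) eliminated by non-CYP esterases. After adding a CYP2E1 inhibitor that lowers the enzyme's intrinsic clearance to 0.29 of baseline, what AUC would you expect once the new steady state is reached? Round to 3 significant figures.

718 mg·h/L

The CYP2E1 pathway (50% of clearance) falls to 0.29× activity: 0.5 × 0.29 = 0.145.
CYP2C19 (31%) and the residual 19% are unaffected.
CL_new/CL_old = 0.145 + 0.31 + 0.19 = 0.645.
New AUC = baseline ÷ relative clearance = 463 / 0.645 = 718 mg·h/L.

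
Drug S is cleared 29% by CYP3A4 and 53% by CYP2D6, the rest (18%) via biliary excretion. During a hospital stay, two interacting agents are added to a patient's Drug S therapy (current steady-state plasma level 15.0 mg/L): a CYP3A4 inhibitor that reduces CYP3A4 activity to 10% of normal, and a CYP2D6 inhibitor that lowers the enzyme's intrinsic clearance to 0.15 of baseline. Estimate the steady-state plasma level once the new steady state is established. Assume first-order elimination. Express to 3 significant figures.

52.0 mg/L

The CYP3A4 pathway (29% of clearance) is reduced to 0.1× activity: 0.29 × 0.1 = 0.029.
The CYP2D6 pathway (53% of clearance) drops to 0.15× activity: 0.53 × 0.15 = 0.0795.
Non-CYP routes (18%) are unchanged.
Relative clearance = 0.029 + 0.0795 + 0.18 = 0.2885.
Dividing the baseline by the relative clearance: 15.0 / 0.2885 = 52.0 mg/L.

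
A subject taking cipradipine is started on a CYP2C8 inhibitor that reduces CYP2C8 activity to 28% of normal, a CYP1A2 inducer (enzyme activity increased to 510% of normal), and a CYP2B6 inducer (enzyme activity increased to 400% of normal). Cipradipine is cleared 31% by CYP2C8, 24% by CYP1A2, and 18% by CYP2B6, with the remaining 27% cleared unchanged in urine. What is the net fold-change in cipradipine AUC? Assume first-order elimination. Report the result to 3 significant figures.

0.435

The CYP2C8 pathway (31% of clearance) drops to 0.28× activity: 0.31 × 0.28 = 0.0868.
The CYP1A2 pathway (24% of clearance) rises to 5.1× activity: 0.24 × 5.1 = 1.224.
The CYP2B6 pathway (18% of clearance) rises to 4× activity: 0.18 × 4 = 0.72.
The remaining 27% of clearance is unaffected.
Relative clearance = 0.0868 + 1.224 + 0.72 + 0.27 = 2.3008.
AUC ∝ 1/CL: fold-change = 1 / 2.3008 = 0.435.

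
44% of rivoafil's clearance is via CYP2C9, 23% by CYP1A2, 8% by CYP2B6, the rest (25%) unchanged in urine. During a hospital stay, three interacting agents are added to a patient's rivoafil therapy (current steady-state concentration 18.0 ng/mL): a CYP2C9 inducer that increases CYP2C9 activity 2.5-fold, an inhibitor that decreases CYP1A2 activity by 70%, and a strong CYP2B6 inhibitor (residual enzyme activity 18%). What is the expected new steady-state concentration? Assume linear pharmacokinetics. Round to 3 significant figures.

12.6 ng/mL

CYP2C9: 0.44 × 2.5 = 1.1
CYP1A2: 0.23 × 0.3 = 0.069
CYP2B6: 0.08 × 0.18 = 0.0144
Other: 0.25 (unchanged)
CL_new/CL_old = 1.1 + 0.069 + 0.0144 + 0.25 = 1.4334.
Steady-state concentration ∝ 1/CL: new value = 18.0 / 1.4334 = 12.6 ng/mL.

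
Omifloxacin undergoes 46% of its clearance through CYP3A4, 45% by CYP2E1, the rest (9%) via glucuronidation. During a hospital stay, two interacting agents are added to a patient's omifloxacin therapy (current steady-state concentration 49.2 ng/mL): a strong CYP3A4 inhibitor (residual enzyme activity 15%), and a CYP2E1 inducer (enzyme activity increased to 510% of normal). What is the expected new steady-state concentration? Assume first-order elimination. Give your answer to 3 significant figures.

The CYP3A4 pathway (46% of clearance) is reduced to 0.15× activity: 0.46 × 0.15 = 0.069.
The CYP2E1 pathway (45% of clearance) rises to 5.1× activity: 0.45 × 5.1 = 2.295.
The remaining 9% of clearance is unaffected.
CL_new/CL_old = 0.069 + 2.295 + 0.09 = 2.454.
Dividing the baseline by the relative clearance: 49.2 / 2.454 = 20.0 ng/mL.

20.0 ng/mL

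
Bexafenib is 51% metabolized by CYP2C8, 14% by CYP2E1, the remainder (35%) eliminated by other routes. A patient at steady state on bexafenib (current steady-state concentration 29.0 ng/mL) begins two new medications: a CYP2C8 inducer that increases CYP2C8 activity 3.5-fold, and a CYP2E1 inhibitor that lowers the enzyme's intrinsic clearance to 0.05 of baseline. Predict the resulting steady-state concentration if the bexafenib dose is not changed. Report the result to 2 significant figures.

14 ng/mL

The CYP2C8 pathway (51% of clearance) is boosted to 3.5× activity: 0.51 × 3.5 = 1.785.
The CYP2E1 pathway (14% of clearance) falls to 0.05× activity: 0.14 × 0.05 = 0.007.
Non-CYP routes (35%) are unchanged.
CL_new/CL_old = 1.785 + 0.007 + 0.35 = 2.142.
Dividing the baseline by the relative clearance: 29.0 / 2.142 = 14 ng/mL.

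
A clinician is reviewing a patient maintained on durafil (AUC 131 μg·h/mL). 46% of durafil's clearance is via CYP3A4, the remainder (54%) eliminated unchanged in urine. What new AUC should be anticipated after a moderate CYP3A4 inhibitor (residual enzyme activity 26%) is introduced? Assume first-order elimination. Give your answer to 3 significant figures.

199 μg·h/mL

CYP3A4: 0.46 × 0.26 = 0.1196
Other: 0.54 (unchanged)
New clearance relative to baseline: 0.1196 + 0.54 = 0.6596.
With dosing unchanged, AUC scales as 1/CL: 131 / 0.6596 = 199 μg·h/mL.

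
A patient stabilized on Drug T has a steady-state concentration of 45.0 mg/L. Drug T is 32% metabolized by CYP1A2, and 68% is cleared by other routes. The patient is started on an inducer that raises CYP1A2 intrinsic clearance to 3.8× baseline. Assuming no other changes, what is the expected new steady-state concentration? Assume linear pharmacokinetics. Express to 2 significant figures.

24 mg/L

The CYP1A2 pathway (32% of clearance) increases to 3.8× activity: 0.32 × 3.8 = 1.216.
The remaining 68% of clearance is unaffected.
Relative clearance = 1.216 + 0.68 = 1.896.
With dosing unchanged, steady-state concentration scales as 1/CL: 45.0 / 1.896 = 24 mg/L.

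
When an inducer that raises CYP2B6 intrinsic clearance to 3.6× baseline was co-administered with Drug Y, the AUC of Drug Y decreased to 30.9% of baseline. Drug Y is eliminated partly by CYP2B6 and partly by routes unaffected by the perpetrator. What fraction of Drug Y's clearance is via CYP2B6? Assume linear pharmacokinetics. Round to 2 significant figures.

Let x = fm,CYP2B6. Because AUC ∝ 1/CL, relative clearance rose to 1/0.309 = 3.236.
Setting x·3.6 + (1 − x) = 3.236 and solving: x = (3.236 − 1)/(3.6 − 1) = 0.86.

0.86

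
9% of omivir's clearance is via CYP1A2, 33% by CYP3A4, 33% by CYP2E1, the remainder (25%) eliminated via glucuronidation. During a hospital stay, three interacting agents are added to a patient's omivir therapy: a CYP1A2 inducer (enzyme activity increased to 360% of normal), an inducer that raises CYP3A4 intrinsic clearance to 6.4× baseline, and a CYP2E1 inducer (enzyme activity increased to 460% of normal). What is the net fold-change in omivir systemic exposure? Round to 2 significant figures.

0.24

The CYP1A2 pathway (9% of clearance) is boosted to 3.6× activity: 0.09 × 3.6 = 0.324.
The CYP3A4 pathway (33% of clearance) is boosted to 6.4× activity: 0.33 × 6.4 = 2.112.
The CYP2E1 pathway (33% of clearance) is boosted to 4.6× activity: 0.33 × 4.6 = 1.518.
Non-CYP routes (25%) are unchanged.
Relative clearance = 0.324 + 2.112 + 1.518 + 0.25 = 4.204.
Net systemic exposure ratio = 1 / 4.204 = 0.24.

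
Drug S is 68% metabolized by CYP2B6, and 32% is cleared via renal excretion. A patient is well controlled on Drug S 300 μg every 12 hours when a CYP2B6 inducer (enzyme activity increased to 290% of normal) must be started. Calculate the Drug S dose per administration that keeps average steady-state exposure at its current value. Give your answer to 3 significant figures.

688 μg

The CYP2B6 pathway (68% of clearance) rises to 2.9× activity: 0.68 × 2.9 = 1.972.
The remaining 32% of clearance is unaffected.
New clearance relative to baseline: 1.972 + 0.32 = 2.292.
Exposure is unchanged when dose changes in proportion to clearance. New dose = 300 μg × 2.292 = 688 μg.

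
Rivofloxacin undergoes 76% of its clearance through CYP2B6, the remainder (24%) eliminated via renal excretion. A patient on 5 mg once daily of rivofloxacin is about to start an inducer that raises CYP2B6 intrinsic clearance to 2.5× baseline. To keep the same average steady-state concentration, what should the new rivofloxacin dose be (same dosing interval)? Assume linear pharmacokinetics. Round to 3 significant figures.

10.7 mg

The CYP2B6 pathway (76% of clearance) rises to 2.5× activity: 0.76 × 2.5 = 1.9.
Non-CYP routes (24%) are unchanged.
New clearance relative to baseline: 1.9 + 0.24 = 2.14.
To maintain the same steady-state level, dose must scale with clearance: new dose = 5 × 2.14 = 10.7 mg.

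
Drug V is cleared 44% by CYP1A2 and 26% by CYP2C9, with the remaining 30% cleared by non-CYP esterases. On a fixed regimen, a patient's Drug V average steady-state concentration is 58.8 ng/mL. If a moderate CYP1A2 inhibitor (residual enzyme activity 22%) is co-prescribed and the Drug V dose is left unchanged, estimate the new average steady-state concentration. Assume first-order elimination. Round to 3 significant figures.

The CYP1A2 pathway (44% of clearance) drops to 0.22× activity: 0.44 × 0.22 = 0.0968.
CYP2C9 (26%) and the residual 30% are unaffected.
New clearance relative to baseline: 0.0968 + 0.26 + 0.3 = 0.6568.
New average steady-state concentration = baseline ÷ relative clearance = 58.8 / 0.6568 = 89.5 ng/mL.

89.5 ng/mL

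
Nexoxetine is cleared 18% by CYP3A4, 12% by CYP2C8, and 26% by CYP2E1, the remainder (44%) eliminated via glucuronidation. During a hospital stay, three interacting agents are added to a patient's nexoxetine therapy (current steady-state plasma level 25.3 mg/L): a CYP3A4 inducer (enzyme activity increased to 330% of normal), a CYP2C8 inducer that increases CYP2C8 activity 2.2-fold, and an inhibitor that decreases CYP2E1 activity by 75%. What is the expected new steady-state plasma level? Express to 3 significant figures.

18.6 mg/L

The CYP3A4 pathway (18% of clearance) is boosted to 3.3× activity: 0.18 × 3.3 = 0.594.
The CYP2C8 pathway (12% of clearance) is boosted to 2.2× activity: 0.12 × 2.2 = 0.264.
The CYP2E1 pathway (26% of clearance) falls to 0.25× activity: 0.26 × 0.25 = 0.065.
Non-CYP routes (44%) are unchanged.
CL_new/CL_old = 0.594 + 0.264 + 0.065 + 0.44 = 1.363.
Dividing the baseline by the relative clearance: 25.3 / 1.363 = 18.6 mg/L.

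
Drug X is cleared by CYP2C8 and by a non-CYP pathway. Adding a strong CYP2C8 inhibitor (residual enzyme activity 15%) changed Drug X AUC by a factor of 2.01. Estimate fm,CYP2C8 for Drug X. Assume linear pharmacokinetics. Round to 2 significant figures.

0.59

CL'/CL = 1 / 2.01 = 0.4975
0.15·fm + (1 − fm) = 0.4975
fm = (0.4975 − 1) / (0.15 − 1) = 0.59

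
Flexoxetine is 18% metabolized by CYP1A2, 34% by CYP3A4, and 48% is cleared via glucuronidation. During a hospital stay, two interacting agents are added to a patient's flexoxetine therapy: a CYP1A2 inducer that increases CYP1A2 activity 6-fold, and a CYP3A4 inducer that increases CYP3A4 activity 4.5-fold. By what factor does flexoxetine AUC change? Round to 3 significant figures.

0.324

The CYP1A2 pathway (18% of clearance) increases to 6× activity: 0.18 × 6 = 1.08.
The CYP3A4 pathway (34% of clearance) is boosted to 4.5× activity: 0.34 × 4.5 = 1.53.
The remaining 48% of clearance is unaffected.
Relative clearance = 1.08 + 1.53 + 0.48 = 3.09.
Because AUC varies inversely with clearance, the combined effect is 1 / 3.09 = 0.324.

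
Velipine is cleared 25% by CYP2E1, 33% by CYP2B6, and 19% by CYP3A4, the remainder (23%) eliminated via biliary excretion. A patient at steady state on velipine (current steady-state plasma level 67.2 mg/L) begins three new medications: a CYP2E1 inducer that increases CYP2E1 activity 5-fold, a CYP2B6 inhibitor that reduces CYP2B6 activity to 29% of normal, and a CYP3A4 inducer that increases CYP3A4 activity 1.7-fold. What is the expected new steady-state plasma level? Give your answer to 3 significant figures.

35.4 mg/L

CYP2E1: 0.25 × 5 = 1.25
CYP2B6: 0.33 × 0.29 = 0.0957
CYP3A4: 0.19 × 1.7 = 0.323
Other: 0.23 (unchanged)
Relative clearance = 1.25 + 0.0957 + 0.323 + 0.23 = 1.8987.
Dividing the baseline by the relative clearance: 67.2 / 1.8987 = 35.4 mg/L.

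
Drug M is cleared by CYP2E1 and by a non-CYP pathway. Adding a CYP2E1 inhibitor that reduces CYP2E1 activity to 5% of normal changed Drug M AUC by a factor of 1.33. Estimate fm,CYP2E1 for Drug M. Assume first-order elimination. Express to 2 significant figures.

0.26

Let fm be the CYP2E1 fraction. New clearance relative to baseline = fm × 0.05 + (1 − fm).
AUC ratio = 1 / (new CL fraction), so new CL fraction = 1 / 1.33 = 0.7519.
fm × 0.05 + 1 − fm = 0.7519  ⇒  fm × (0.05 − 1) = −0.2481  ⇒  fm = 0.26.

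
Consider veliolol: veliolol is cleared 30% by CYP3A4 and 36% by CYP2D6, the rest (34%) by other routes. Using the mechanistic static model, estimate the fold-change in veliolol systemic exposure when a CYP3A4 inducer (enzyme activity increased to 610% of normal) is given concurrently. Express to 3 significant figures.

0.395

The CYP3A4 pathway (30% of clearance) increases to 6.1× activity: 0.3 × 6.1 = 1.83.
CYP2D6 (36%) and the residual 34% are unaffected.
CL_new/CL_old = 1.83 + 0.36 + 0.34 = 2.53.
Systemic exposure ratio = CL_old/CL_new = 1 / 2.53 = 0.395.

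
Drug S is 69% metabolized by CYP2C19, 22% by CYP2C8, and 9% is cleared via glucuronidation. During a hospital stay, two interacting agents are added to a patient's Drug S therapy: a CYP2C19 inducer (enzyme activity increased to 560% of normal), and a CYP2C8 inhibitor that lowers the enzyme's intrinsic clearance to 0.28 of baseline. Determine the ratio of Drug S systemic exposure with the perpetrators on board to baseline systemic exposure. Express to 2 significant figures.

0.25

The CYP2C19 pathway (69% of clearance) rises to 5.6× activity: 0.69 × 5.6 = 3.864.
The CYP2C8 pathway (22% of clearance) falls to 0.28× activity: 0.22 × 0.28 = 0.0616.
Non-CYP routes (9%) are unchanged.
New clearance relative to baseline: 3.864 + 0.0616 + 0.09 = 4.0156.
Systemic exposure ∝ 1/CL: fold-change = 1 / 4.0156 = 0.25.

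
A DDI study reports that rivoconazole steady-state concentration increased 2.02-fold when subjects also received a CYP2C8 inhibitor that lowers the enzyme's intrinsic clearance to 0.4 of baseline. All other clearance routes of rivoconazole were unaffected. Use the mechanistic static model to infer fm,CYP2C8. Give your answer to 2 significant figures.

Let x = fm,CYP2C8. Because steady-state concentration ∝ 1/CL, relative clearance fell to 1/2.02 = 0.495.
Only the CYP2C8 route changed, so 0.495 = x·0.4 + (1 − x), giving x = 0.84.

0.84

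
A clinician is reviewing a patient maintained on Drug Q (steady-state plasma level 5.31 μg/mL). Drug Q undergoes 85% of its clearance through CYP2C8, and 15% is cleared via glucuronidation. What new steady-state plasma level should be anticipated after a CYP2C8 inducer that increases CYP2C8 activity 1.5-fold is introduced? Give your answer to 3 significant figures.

CYP2C8: 0.85 × 1.5 = 1.275
Other: 0.15 (unchanged)
New clearance relative to baseline: 1.275 + 0.15 = 1.425.
New steady-state plasma level = baseline ÷ relative clearance = 5.31 / 1.425 = 3.73 μg/mL.

3.73 μg/mL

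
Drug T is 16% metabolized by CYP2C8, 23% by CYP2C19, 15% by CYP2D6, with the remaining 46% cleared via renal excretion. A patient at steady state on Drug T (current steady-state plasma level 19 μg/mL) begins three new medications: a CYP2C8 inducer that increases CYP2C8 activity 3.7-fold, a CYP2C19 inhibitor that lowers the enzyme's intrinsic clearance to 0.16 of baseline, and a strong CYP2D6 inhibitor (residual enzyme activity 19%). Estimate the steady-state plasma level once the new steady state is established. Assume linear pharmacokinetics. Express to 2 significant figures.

The CYP2C8 pathway (16% of clearance) is boosted to 3.7× activity: 0.16 × 3.7 = 0.592.
The CYP2C19 pathway (23% of clearance) falls to 0.16× activity: 0.23 × 0.16 = 0.0368.
The CYP2D6 pathway (15% of clearance) falls to 0.19× activity: 0.15 × 0.19 = 0.0285.
The remaining 46% of clearance is unaffected.
Relative clearance = 0.592 + 0.0368 + 0.0285 + 0.46 = 1.1173.
Dividing the baseline by the relative clearance: 19 / 1.1173 = 17 μg/mL.

17 μg/mL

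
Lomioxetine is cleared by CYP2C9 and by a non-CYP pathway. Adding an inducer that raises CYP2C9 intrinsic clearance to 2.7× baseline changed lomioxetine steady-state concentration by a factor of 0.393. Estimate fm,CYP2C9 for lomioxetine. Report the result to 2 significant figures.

0.91

CL'/CL = 1 / 0.393 = 2.545
2.7·fm + (1 − fm) = 2.545
fm = (2.545 − 1) / (2.7 − 1) = 0.91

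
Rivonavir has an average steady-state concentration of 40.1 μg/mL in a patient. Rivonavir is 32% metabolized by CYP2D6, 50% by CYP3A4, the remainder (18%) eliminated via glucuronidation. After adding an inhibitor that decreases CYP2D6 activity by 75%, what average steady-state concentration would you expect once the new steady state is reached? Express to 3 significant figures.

The CYP2D6 pathway (32% of clearance) falls to 0.25× activity: 0.32 × 0.25 = 0.08.
CYP3A4 (50%) and the residual 18% are unaffected.
Relative clearance = 0.08 + 0.5 + 0.18 = 0.76.
Average steady-state concentration ∝ 1/CL, so new value = 40.1 / 0.76 = 52.8 μg/mL.

52.8 μg/mL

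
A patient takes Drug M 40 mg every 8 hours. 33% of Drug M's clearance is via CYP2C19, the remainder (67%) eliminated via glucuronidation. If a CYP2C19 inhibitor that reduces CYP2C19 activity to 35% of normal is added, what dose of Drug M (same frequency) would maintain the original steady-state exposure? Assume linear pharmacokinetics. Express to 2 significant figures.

31 mg

CYP2C19: 0.33 × 0.35 = 0.1155
Other: 0.67 (unchanged)
New clearance relative to baseline: 0.1155 + 0.67 = 0.7855.
Css,avg = (dose rate)/CL, so holding Css fixed requires dose ∝ CL: 40 × 0.7855 = 31 mg.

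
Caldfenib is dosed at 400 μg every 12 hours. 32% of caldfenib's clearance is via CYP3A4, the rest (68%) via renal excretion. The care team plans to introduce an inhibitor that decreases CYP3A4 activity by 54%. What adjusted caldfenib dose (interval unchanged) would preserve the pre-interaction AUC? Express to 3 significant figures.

CYP3A4: 0.32 × 0.46 = 0.1472
Other: 0.68 (unchanged)
New clearance relative to baseline: 0.1472 + 0.68 = 0.8272.
To maintain the same steady-state level, dose must scale with clearance: new dose = 400 × 0.8272 = 331 μg.

331 μg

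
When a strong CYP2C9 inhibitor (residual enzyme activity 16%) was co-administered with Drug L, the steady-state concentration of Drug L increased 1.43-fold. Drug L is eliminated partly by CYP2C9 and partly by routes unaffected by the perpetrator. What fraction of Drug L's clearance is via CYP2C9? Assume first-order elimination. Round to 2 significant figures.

0.36

Call the CYP2C9 fraction fm. After the interaction, CL_new/CL_old = fm × 0.16 + (1 − fm).
Steady-state concentration ratio = 1 / (new CL fraction), so new CL fraction = 1 / 1.43 = 0.6993.
fm × 0.16 + 1 − fm = 0.6993  ⇒  fm × (0.16 − 1) = −0.3007  ⇒  fm = 0.36.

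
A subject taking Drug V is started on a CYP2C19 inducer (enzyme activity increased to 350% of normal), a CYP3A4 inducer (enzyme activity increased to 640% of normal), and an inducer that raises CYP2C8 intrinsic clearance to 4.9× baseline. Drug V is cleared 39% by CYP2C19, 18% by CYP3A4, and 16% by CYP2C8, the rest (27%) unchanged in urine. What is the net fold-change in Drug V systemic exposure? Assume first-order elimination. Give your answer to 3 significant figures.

CYP2C19: 0.39 × 3.5 = 1.365
CYP3A4: 0.18 × 6.4 = 1.152
CYP2C8: 0.16 × 4.9 = 0.784
Other: 0.27 (unchanged)
Relative clearance = 1.365 + 1.152 + 0.784 + 0.27 = 3.571.
Systemic exposure ∝ 1/CL: fold-change = 1 / 3.571 = 0.280.

0.280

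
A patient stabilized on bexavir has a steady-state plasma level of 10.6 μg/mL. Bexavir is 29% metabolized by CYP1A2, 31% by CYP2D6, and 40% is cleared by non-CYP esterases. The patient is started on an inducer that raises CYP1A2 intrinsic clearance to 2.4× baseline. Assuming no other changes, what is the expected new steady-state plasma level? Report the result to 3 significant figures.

7.54 μg/mL

The CYP1A2 pathway (29% of clearance) rises to 2.4× activity: 0.29 × 2.4 = 0.696.
CYP2D6 (31%) and the residual 40% are unaffected.
New clearance relative to baseline: 0.696 + 0.31 + 0.4 = 1.406.
New steady-state plasma level = baseline ÷ relative clearance = 10.6 / 1.406 = 7.54 μg/mL.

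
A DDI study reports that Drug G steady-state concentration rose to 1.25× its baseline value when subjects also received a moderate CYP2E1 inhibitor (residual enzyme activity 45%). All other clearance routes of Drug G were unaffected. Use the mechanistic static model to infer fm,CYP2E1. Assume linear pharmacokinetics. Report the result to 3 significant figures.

0.364

Let x = fm,CYP2E1. Because steady-state concentration ∝ 1/CL, relative clearance fell to 1/1.25 = 0.8.
Setting x·0.45 + (1 − x) = 0.8 and solving: x = (0.8 − 1)/(0.45 − 1) = 0.364.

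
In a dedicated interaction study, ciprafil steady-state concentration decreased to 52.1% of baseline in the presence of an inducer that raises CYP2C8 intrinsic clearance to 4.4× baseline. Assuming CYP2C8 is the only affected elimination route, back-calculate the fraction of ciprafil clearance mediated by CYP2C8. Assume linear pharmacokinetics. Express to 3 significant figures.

CL'/CL = 1 / 0.521 = 1.919
4.4·fm + (1 − fm) = 1.919
fm = (1.919 − 1) / (4.4 − 1) = 0.270

0.270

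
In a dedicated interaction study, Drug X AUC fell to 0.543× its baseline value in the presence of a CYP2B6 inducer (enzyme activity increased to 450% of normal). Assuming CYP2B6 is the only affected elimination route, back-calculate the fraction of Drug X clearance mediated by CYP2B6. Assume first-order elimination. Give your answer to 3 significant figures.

Call the CYP2B6 fraction fm. After the interaction, CL_new/CL_old = fm × 4.5 + (1 − fm).
AUC ratio = 1 / (new CL fraction), so new CL fraction = 1 / 0.543 = 1.842.
fm × 4.5 + 1 − fm = 1.842  ⇒  fm × (4.5 − 1) = 0.8416  ⇒  fm = 0.240.

0.240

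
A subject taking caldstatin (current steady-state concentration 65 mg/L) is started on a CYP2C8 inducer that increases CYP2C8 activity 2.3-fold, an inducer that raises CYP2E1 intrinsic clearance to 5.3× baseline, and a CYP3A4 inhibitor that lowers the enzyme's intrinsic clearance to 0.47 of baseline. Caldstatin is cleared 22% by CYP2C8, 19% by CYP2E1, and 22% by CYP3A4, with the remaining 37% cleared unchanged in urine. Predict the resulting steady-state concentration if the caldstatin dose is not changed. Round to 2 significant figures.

The CYP2C8 pathway (22% of clearance) rises to 2.3× activity: 0.22 × 2.3 = 0.506.
The CYP2E1 pathway (19% of clearance) is boosted to 5.3× activity: 0.19 × 5.3 = 1.007.
The CYP3A4 pathway (22% of clearance) is reduced to 0.47× activity: 0.22 × 0.47 = 0.1034.
Non-CYP routes (37%) are unchanged.
CL_new/CL_old = 0.506 + 1.007 + 0.1034 + 0.37 = 1.9864.
Dividing the baseline by the relative clearance: 65 / 1.9864 = 33 mg/L.

33 mg/L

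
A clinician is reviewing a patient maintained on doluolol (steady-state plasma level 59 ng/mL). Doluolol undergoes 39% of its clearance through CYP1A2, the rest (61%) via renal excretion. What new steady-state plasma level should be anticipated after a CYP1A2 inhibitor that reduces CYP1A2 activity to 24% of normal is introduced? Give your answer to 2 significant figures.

The CYP1A2 pathway (39% of clearance) is reduced to 0.24× activity: 0.39 × 0.24 = 0.0936.
Non-CYP routes (61%) are unchanged.
CL_new/CL_old = 0.0936 + 0.61 = 0.7036.
With dosing unchanged, steady-state plasma level scales as 1/CL: 59 / 0.7036 = 84 ng/mL.

84 ng/mL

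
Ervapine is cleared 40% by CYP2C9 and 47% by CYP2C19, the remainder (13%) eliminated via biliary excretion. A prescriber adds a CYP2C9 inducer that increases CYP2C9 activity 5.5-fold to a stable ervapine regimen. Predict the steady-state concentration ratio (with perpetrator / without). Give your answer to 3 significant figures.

0.357

CYP2C9: 0.4 × 5.5 = 2.2
CYP2C19: 0.47 (unchanged)
Other: 0.13 (unchanged)
New clearance relative to baseline: 2.2 + 0.47 + 0.13 = 2.8.
Since steady-state concentration ∝ 1/CL, the ratio is 1 / 2.8 = 0.357.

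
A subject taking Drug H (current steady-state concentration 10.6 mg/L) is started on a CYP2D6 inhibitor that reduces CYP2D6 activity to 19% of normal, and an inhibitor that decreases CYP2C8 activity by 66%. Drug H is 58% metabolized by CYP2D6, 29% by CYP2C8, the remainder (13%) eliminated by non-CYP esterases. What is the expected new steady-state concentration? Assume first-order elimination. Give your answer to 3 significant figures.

CYP2D6: 0.58 × 0.19 = 0.1102
CYP2C8: 0.29 × 0.34 = 0.0986
Other: 0.13 (unchanged)
Relative clearance = 0.1102 + 0.0986 + 0.13 = 0.3388.
New steady-state concentration = 10.6 / 0.3388 = 31.3 mg/L (concentration scales inversely with clearance).

31.3 mg/L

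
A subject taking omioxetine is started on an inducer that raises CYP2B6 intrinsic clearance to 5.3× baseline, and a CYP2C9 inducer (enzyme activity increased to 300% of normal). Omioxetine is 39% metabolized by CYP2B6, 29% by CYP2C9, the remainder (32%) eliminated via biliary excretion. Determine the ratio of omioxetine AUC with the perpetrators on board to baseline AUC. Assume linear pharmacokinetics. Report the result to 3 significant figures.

0.307

The CYP2B6 pathway (39% of clearance) rises to 5.3× activity: 0.39 × 5.3 = 2.067.
The CYP2C9 pathway (29% of clearance) is boosted to 3× activity: 0.29 × 3 = 0.87.
The remaining 32% of clearance is unaffected.
CL_new/CL_old = 2.067 + 0.87 + 0.32 = 3.257.
Because AUC varies inversely with clearance, the combined effect is 1 / 3.257 = 0.307.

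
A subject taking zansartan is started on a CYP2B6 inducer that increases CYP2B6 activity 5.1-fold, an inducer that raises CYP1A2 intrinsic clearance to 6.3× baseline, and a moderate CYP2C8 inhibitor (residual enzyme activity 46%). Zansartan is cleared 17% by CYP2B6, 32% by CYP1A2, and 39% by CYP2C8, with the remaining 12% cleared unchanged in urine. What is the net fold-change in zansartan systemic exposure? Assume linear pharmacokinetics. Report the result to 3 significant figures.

0.314

The CYP2B6 pathway (17% of clearance) increases to 5.1× activity: 0.17 × 5.1 = 0.867.
The CYP1A2 pathway (32% of clearance) rises to 6.3× activity: 0.32 × 6.3 = 2.016.
The CYP2C8 pathway (39% of clearance) falls to 0.46× activity: 0.39 × 0.46 = 0.1794.
The remaining 12% of clearance is unaffected.
Relative clearance = 0.867 + 2.016 + 0.1794 + 0.12 = 3.1824.
Systemic exposure ∝ 1/CL: fold-change = 1 / 3.1824 = 0.314.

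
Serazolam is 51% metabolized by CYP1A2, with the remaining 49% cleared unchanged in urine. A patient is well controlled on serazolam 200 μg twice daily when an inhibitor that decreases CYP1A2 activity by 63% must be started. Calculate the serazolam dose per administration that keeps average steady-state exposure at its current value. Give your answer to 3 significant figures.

The CYP1A2 pathway (51% of clearance) is reduced to 0.37× activity: 0.51 × 0.37 = 0.1887.
Non-CYP routes (49%) are unchanged.
Relative clearance = 0.1887 + 0.49 = 0.6787.
Css,avg = (dose rate)/CL, so holding Css fixed requires dose ∝ CL: 200 × 0.6787 = 136 μg.

136 μg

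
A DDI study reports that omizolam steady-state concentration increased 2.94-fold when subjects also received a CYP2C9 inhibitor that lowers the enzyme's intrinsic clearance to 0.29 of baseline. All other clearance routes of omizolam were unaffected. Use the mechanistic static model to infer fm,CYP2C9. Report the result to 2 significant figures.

Let fm be the CYP2C9 fraction. New clearance relative to baseline = fm × 0.29 + (1 − fm).
Steady-state concentration ratio = 1 / (new CL fraction), so new CL fraction = 1 / 2.94 = 0.3401.
fm × 0.29 + 1 − fm = 0.3401  ⇒  fm × (0.29 − 1) = −0.6599  ⇒  fm = 0.93.

0.93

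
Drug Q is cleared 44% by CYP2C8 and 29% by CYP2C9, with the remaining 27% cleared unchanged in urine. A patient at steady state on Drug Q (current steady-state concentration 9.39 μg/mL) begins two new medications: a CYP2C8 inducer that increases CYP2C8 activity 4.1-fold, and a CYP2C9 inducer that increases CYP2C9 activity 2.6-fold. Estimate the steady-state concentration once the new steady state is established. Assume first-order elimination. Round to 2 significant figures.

3.3 μg/mL

The CYP2C8 pathway (44% of clearance) rises to 4.1× activity: 0.44 × 4.1 = 1.804.
The CYP2C9 pathway (29% of clearance) is boosted to 2.6× activity: 0.29 × 2.6 = 0.754.
Non-CYP routes (27%) are unchanged.
CL_new/CL_old = 1.804 + 0.754 + 0.27 = 2.828.
New steady-state concentration = 9.39 / 2.828 = 3.3 μg/mL (concentration scales inversely with clearance).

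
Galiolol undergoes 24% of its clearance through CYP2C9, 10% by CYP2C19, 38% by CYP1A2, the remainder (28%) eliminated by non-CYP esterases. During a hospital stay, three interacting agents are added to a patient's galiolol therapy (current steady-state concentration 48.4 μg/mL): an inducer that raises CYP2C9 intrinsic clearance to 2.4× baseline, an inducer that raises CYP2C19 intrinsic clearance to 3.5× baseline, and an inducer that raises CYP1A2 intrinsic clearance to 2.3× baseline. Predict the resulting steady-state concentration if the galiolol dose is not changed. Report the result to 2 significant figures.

23 μg/mL

The CYP2C9 pathway (24% of clearance) is boosted to 2.4× activity: 0.24 × 2.4 = 0.576.
The CYP2C19 pathway (10% of clearance) rises to 3.5× activity: 0.1 × 3.5 = 0.35.
The CYP1A2 pathway (38% of clearance) is boosted to 2.3× activity: 0.38 × 2.3 = 0.874.
Non-CYP routes (28%) are unchanged.
CL_new/CL_old = 0.576 + 0.35 + 0.874 + 0.28 = 2.08.
Steady-state concentration ∝ 1/CL: new value = 48.4 / 2.08 = 23 μg/mL.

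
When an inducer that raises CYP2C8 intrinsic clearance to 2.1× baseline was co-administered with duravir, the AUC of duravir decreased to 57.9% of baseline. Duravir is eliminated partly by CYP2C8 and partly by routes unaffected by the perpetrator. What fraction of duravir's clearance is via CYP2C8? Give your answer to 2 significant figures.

0.66

CL'/CL = 1 / 0.579 = 1.727
2.1·fm + (1 − fm) = 1.727
fm = (1.727 − 1) / (2.1 − 1) = 0.66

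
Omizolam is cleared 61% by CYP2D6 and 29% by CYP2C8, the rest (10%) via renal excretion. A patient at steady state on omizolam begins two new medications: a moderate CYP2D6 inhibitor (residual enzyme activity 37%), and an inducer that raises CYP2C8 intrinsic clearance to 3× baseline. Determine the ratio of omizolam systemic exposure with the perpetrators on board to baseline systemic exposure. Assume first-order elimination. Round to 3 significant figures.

0.836

CYP2D6: 0.61 × 0.37 = 0.2257
CYP2C8: 0.29 × 3 = 0.87
Other: 0.1 (unchanged)
Relative clearance = 0.2257 + 0.87 + 0.1 = 1.1957.
Because systemic exposure varies inversely with clearance, the combined effect is 1 / 1.1957 = 0.836.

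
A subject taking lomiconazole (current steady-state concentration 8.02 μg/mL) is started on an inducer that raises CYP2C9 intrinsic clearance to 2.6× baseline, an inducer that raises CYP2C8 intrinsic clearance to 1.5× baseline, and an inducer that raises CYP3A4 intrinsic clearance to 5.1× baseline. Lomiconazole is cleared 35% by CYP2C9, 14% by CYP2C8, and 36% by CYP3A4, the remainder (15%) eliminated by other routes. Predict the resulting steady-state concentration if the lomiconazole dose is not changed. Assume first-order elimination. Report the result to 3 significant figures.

The CYP2C9 pathway (35% of clearance) increases to 2.6× activity: 0.35 × 2.6 = 0.91.
The CYP2C8 pathway (14% of clearance) rises to 1.5× activity: 0.14 × 1.5 = 0.21.
The CYP3A4 pathway (36% of clearance) increases to 5.1× activity: 0.36 × 5.1 = 1.836.
The remaining 15% of clearance is unaffected.
New clearance relative to baseline: 0.91 + 0.21 + 1.836 + 0.15 = 3.106.
New steady-state concentration = 8.02 / 3.106 = 2.58 μg/mL (concentration scales inversely with clearance).

2.58 μg/mL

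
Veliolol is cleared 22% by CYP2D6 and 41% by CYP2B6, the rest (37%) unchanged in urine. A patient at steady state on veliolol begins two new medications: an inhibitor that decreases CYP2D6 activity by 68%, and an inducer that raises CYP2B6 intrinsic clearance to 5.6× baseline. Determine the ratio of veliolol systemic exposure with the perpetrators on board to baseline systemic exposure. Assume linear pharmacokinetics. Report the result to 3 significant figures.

0.365

CYP2D6: 0.22 × 0.32 = 0.0704
CYP2B6: 0.41 × 5.6 = 2.296
Other: 0.37 (unchanged)
Relative clearance = 0.0704 + 2.296 + 0.37 = 2.7364.
Systemic exposure ∝ 1/CL: fold-change = 1 / 2.7364 = 0.365.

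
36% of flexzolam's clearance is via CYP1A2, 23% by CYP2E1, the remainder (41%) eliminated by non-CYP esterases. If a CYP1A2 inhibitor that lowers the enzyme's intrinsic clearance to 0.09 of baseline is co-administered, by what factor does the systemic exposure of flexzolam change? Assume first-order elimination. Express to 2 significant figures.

The CYP1A2 pathway (36% of clearance) falls to 0.09× activity: 0.36 × 0.09 = 0.0324.
CYP2E1 (23%) and the residual 41% are unaffected.
New clearance relative to baseline: 0.0324 + 0.23 + 0.41 = 0.6724.
Since systemic exposure ∝ 1/CL, the ratio is 1 / 0.6724 = 1.5.

1.5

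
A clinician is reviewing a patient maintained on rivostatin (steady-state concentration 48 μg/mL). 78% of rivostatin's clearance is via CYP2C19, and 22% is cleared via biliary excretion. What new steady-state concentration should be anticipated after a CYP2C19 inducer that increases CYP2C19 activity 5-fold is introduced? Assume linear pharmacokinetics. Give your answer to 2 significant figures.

12 μg/mL

The CYP2C19 pathway (78% of clearance) increases to 5× activity: 0.78 × 5 = 3.9.
The remaining 22% of clearance is unaffected.
Relative clearance = 3.9 + 0.22 = 4.12.
Steady-state concentration ∝ 1/CL, so new value = 48 / 4.12 = 12 μg/mL.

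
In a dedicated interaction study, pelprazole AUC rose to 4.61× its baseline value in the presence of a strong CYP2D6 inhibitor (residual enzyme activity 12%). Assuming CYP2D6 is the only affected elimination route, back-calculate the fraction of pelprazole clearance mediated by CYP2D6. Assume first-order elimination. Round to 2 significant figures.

0.89

Let x = fm,CYP2D6. Because AUC ∝ 1/CL, relative clearance fell to 1/4.61 = 0.2169.
Only the CYP2D6 route changed, so 0.2169 = x·0.12 + (1 − x), giving x = 0.89.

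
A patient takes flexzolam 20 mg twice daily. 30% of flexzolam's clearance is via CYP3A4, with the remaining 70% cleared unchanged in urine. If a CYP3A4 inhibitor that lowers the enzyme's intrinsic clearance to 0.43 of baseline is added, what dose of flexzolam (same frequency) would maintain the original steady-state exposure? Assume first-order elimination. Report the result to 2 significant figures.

17 mg

The CYP3A4 pathway (30% of clearance) falls to 0.43× activity: 0.3 × 0.43 = 0.129.
Non-CYP routes (70%) are unchanged.
Relative clearance = 0.129 + 0.7 = 0.829.
To maintain the same steady-state level, dose must scale with clearance: new dose = 20 × 0.829 = 17 mg.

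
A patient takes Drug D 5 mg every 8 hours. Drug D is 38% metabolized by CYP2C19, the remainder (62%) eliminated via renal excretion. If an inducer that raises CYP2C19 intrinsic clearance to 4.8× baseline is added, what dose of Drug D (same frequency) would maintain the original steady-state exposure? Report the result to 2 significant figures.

CYP2C19: 0.38 × 4.8 = 1.824
Other: 0.62 (unchanged)
Relative clearance = 1.824 + 0.62 = 2.444.
Css,avg = (dose rate)/CL, so holding Css fixed requires dose ∝ CL: 5 × 2.444 = 12 mg.

12 mg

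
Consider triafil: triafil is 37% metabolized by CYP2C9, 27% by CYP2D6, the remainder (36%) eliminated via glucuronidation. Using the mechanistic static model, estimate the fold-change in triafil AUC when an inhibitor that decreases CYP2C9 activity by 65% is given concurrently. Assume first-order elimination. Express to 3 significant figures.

1.32

The CYP2C9 pathway (37% of clearance) falls to 0.35× activity: 0.37 × 0.35 = 0.1295.
CYP2D6 (27%) and the residual 36% are unaffected.
CL_new/CL_old = 0.1295 + 0.27 + 0.36 = 0.7595.
Since AUC ∝ 1/CL, the ratio is 1 / 0.7595 = 1.32.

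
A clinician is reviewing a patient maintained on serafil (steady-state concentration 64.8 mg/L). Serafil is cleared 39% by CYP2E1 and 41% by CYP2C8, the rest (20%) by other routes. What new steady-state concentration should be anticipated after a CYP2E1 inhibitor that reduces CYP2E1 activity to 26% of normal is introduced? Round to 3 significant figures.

The CYP2E1 pathway (39% of clearance) drops to 0.26× activity: 0.39 × 0.26 = 0.1014.
CYP2C8 (41%) and the residual 20% are unaffected.
Relative clearance = 0.1014 + 0.41 + 0.2 = 0.7114.
With dosing unchanged, steady-state concentration scales as 1/CL: 64.8 / 0.7114 = 91.1 mg/L.

91.1 mg/L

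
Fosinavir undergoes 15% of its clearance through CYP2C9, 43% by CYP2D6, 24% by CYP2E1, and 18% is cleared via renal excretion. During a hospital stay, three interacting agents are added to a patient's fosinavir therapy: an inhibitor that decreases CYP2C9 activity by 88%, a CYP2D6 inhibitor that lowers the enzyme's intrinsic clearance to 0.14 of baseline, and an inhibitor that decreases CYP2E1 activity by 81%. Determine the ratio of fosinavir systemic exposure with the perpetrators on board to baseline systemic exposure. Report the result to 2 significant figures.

3.3

CYP2C9: 0.15 × 0.12 = 0.018
CYP2D6: 0.43 × 0.14 = 0.0602
CYP2E1: 0.24 × 0.19 = 0.0456
Other: 0.18 (unchanged)
New clearance relative to baseline: 0.018 + 0.0602 + 0.0456 + 0.18 = 0.3038.
Because systemic exposure varies inversely with clearance, the combined effect is 1 / 0.3038 = 3.3.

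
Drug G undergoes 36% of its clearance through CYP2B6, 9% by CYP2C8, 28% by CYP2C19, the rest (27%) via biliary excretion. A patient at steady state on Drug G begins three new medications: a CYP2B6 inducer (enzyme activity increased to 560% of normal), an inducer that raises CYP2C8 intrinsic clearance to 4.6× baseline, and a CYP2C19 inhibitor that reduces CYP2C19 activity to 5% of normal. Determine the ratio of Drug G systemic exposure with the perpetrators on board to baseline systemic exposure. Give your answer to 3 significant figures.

The CYP2B6 pathway (36% of clearance) increases to 5.6× activity: 0.36 × 5.6 = 2.016.
The CYP2C8 pathway (9% of clearance) increases to 4.6× activity: 0.09 × 4.6 = 0.414.
The CYP2C19 pathway (28% of clearance) is reduced to 0.05× activity: 0.28 × 0.05 = 0.014.
The remaining 27% of clearance is unaffected.
CL_new/CL_old = 2.016 + 0.414 + 0.014 + 0.27 = 2.714.
Because systemic exposure varies inversely with clearance, the combined effect is 1 / 2.714 = 0.368.

0.368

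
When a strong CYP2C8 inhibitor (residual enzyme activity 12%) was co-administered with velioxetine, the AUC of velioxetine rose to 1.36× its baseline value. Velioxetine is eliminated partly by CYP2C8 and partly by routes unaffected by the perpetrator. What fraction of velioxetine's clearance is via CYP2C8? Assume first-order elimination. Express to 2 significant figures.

Call the CYP2C8 fraction fm. After the interaction, CL_new/CL_old = fm × 0.12 + (1 − fm).
AUC ratio = 1 / (new CL fraction), so new CL fraction = 1 / 1.36 = 0.7353.
fm × 0.12 + 1 − fm = 0.7353  ⇒  fm × (0.12 − 1) = −0.2647  ⇒  fm = 0.30.

0.30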